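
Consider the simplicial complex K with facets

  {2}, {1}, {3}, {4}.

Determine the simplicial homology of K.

We work with the vertex ordering 1 < 2 < 3 < 4. The simplices of K, each written with vertices in increasing order, are:

  0-simplices (4): [1], [2], [3], [4]

giving chain groups C_0 ≅ Z^4.

From H_k ≅ ker(∂_k) / im(∂_{k+1}) we obtain:

  H_0: rank C_0 − rank ∂_1 = 4 − 0 = 4, and there is no ∂_1, so H_0 = Z^4.

(K is a triangulation of a set of 4 points.)

H_0 = Z^4.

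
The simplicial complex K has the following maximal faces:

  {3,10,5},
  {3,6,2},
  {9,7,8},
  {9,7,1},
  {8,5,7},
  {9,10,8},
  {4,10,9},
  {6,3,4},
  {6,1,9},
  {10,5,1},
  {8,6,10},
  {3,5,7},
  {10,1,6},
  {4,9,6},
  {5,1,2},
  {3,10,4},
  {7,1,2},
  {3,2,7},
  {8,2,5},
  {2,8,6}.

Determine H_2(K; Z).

H_2 ≅ 0.

K has 10 vertices, 30 edges, 20 triangles.
rank ∂_2 = 20, rank ∂_3 = 0 ⇒ b_2 = 20 − 20 − 0 = 0. So H_2 ≅ 0.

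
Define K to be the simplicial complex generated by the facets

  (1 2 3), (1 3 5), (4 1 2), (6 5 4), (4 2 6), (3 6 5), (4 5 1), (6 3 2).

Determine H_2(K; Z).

We work with the vertex ordering 1 < 2 < 3 < 4 < 5 < 6. The simplices of K, each written with vertices in increasing order, are:

  0-simplices (6): [1], [2], [3], [4], [5], [6]
  1-simplices (12): [1,2], [1,3], [1,4], [1,5], [2,3], [2,4], [2,6], [3,5], [3,6], [4,5], [4,6], [5,6]
  2-simplices (8): [1,2,3], [1,2,4], [1,3,5], [1,4,5], [2,3,6], [2,4,6], [3,5,6], [4,5,6]

Hence C_0 ≅ Z^6, C_1 ≅ Z^12, C_2 ≅ Z^8.

Boundary ∂_1: C_1 → C_0 sends each edge [p,q] (with p < q) to q − p. For instance
  ∂[1,2] = [2] − [1].
The 6×12 boundary matrix has rank 5 and Smith normal form diag(1,1,1,1,1).

The boundary map ∂_2: C_2 → C_1 maps a triangle to the signed sum of its edges. For instance
  ∂[4,5,6] = [5,6] − [4,6] + [4,5],
  ∂[1,4,5] = [4,5] − [1,5] + [1,4].
This gives a 12×8 integer matrix of rank 7; reducing to Smith normal form yields diagonal entries (1,1,1,1,1,1,1).

Now H_k = ker ∂_k / im ∂_{k+1}, so:

  H_2: rank ker ∂_2 − rank ∂_3 = (8 − 7) − 0 = 1, and there is no ∂_3, so H_2 = Z.

(K is a triangulation of the 2-sphere S^2.)

H_2 ≅ Z.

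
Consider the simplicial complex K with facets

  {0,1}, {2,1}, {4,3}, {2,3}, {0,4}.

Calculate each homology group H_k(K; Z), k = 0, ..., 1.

Fix the vertex order 0 < 1 < 2 < 3 < 4 and write every simplex with vertices in increasing order. Then dim K = 1 and the simplices of K are:

  0-simplices (5): [0], [1], [2], [3], [4]
  1-simplices (5): [0,1], [0,4], [1,2], [2,3], [3,4]

Hence C_0 ≅ Z^5, C_1 ≅ Z^5.

∂_1: C_1 → C_0 is given by ∂[p,q] = [q] − [p].
As a 5×5 matrix over Z this has rank 4, with invariant factors (1,1,1,1).

From H_k ≅ ker(∂_k) / im(∂_{k+1}) we obtain:

  H_0: rank C_0 − rank ∂_1 = 5 − 4 = 1, and the invariant factors of ∂_1 are all 1, so H_0 = Z.
  H_1: rank ker ∂_1 − rank ∂_2 = (5 − 4) − 0 = 1, and there is no ∂_2, so H_1 = Z.

(K is a triangulation of the circle S^1.)

H_0 = Z,  H_1 = Z.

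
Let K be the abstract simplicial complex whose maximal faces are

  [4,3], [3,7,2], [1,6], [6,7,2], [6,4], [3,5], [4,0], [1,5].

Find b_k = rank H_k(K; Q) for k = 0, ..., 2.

b_0 = 1, b_1 = 2, b_2 = 0.

Fix the vertex order 0 < 1 < 2 < 3 < 4 < 5 < 6 < 7 and write every simplex with vertices in increasing order. Then dim K = 2 and the simplices of K are:

  0-simplices (8): [0], [1], [2], [3], [4], [5], [6], [7]
  1-simplices (11): [0,4], [1,5], [1,6], [2,3], [2,6], [2,7], [3,4], [3,5], [3,7], [4,6], [6,7]
  2-simplices (2): [2,3,7], [2,6,7]

so the chain groups are C_0 ≅ Z^8, C_1 ≅ Z^11, C_2 ≅ Z^2.

The boundary map ∂_1: C_1 → C_0 maps an edge to its endpoints' difference, ∂[p,q] = q − p.
The resulting 8×11 matrix has rank 7, and its Smith normal form has invariant factors (1,1,1,1,1,1,1).

Boundary ∂_2: C_2 → C_1 maps a triangle to the signed sum of its edges. For instance
  ∂[2,6,7] = [6,7] − [2,7] + [2,6],
  ∂[2,3,7] = [3,7] − [2,7] + [2,3].
As a 11×2 matrix over Z this has rank 2, with invariant factors (1,1).

Reading off H_k = ker ∂_k / im ∂_{k+1}:

  H_0: rank C_0 − rank ∂_1 = 8 − 7 = 1, and the invariant factors of ∂_1 are all 1, so H_0 ≅ Z.
  H_1: rank ker ∂_1 − rank ∂_2 = (11 − 7) − 2 = 2, and the invariant factors of ∂_2 are all 1, so H_1 ≅ Z^2.
  H_2: rank ker ∂_2 − rank ∂_3 = (2 − 2) − 0 = 0, and there is no ∂_3, so H_2 ≅ 0.

Hence the Betti numbers are b_0 = 1, b_1 = 2, b_2 = 0.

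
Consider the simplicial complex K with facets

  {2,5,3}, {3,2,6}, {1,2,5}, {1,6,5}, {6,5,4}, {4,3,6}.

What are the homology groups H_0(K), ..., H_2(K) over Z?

H_0 = Z,  H_1 = Z,  H_2 = 0.

We work with the vertex ordering 1 < 2 < 3 < 4 < 5 < 6. The simplices of K, each written with vertices in increasing order, are:

  0-simplices (6): [1], [2], [3], [4], [5], [6]
  1-simplices (12): [1,2], [1,5], [1,6], [2,3], [2,5], [2,6], [3,4], [3,5], [3,6], [4,5], [4,6], [5,6]
  2-simplices (6): [1,2,5], [1,5,6], [2,3,5], [2,3,6], [3,4,6], [4,5,6]

so the chain groups are C_0 ≅ Z^6, C_1 ≅ Z^12, C_2 ≅ Z^6.

The boundary map ∂_1: C_1 → C_0 maps an edge to its endpoints' difference, ∂[p,q] = q − p. For instance
  ∂[1,6] = [6] − [1].
The resulting 6×12 matrix has rank 5, and its Smith normal form has invariant factors (1,1,1,1,1).

Boundary ∂_2: C_2 → C_1 sends each 2-simplex [p,q,r] to [q,r] − [p,r] + [p,q]. For instance
  ∂[3,4,6] = [4,6] − [3,6] + [3,4],
  ∂[4,5,6] = [5,6] − [4,6] + [4,5].
The resulting 12×6 matrix has rank 6, and its Smith normal form has invariant factors (1,1,1,1,1,1).

Computing H_k = (kernel of ∂_k) / (image of ∂_{k+1}):

  H_0: rank C_0 − rank ∂_1 = 6 − 5 = 1, and the invariant factors of ∂_1 are all 1, so H_0 = Z.
  H_1: rank ker ∂_1 − rank ∂_2 = (12 − 5) − 6 = 1, and the invariant factors of ∂_2 are all 1, so H_1 = Z.
  H_2: rank ker ∂_2 − rank ∂_3 = (6 − 6) − 0 = 0, and there is no ∂_3, so H_2 = 0.

As a check, the Euler characteristic is 6 − 12 + 6 = 0, which agrees with 1 − 1 + 0 = 0.
(K is a triangulation of the cylinder S^1 x I.)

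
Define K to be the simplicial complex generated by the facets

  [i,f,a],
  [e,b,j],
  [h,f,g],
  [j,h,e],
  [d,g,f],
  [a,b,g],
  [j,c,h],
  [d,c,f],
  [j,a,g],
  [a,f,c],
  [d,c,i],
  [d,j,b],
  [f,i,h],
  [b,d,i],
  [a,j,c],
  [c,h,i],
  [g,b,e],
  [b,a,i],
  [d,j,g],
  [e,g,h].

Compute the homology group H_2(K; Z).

H_2 ≅ 0.

K has 10 vertices, 30 edges, 20 triangles.
rank ∂_2 = 20, rank ∂_3 = 0 ⇒ b_2 = 20 − 20 − 0 = 0. So H_2 ≅ 0.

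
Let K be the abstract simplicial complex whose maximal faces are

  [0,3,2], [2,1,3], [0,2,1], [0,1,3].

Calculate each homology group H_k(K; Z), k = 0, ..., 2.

H_0 ≅ Z,  H_1 = 0,  H_2 ≅ Z.

Order the vertices as 0 < 1 < 2 < 3. Listing each simplex with vertices in this order, K has dimension 2 with simplices:

  0-simplices (4): [0], [1], [2], [3]
  1-simplices (6): [0,1], [0,2], [0,3], [1,2], [1,3], [2,3]
  2-simplices (4): [0,1,2], [0,1,3], [0,2,3], [1,2,3]

Hence C_0 ≅ Z^4, C_1 ≅ Z^6, C_2 ≅ Z^4.

∂_1: C_1 → C_0 is given by ∂[p,q] = [q] − [p].
The resulting 4×6 matrix has rank 3, and its Smith normal form has invariant factors (1,1,1).

The boundary map ∂_2: C_2 → C_1 maps a triangle to the signed sum of its edges. For instance
  ∂[1,2,3] = [2,3] − [1,3] + [1,2],
  ∂[0,2,3] = [2,3] − [0,3] + [0,2].
The 6×4 boundary matrix has rank 3 and Smith normal form diag(1,1,1).

Computing H_k = (kernel of ∂_k) / (image of ∂_{k+1}):

  H_0: rank C_0 − rank ∂_1 = 4 − 3 = 1, and the invariant factors of ∂_1 are all 1, so H_0 ≅ Z.
  H_1: rank ker ∂_1 − rank ∂_2 = (6 − 3) − 3 = 0, and the invariant factors of ∂_2 are all 1, so H_1 ≅ 0.
  H_2: rank ker ∂_2 − rank ∂_3 = (4 − 3) − 0 = 1, and there is no ∂_3, so H_2 ≅ Z.

(K is a triangulation of the 2-sphere S^2.)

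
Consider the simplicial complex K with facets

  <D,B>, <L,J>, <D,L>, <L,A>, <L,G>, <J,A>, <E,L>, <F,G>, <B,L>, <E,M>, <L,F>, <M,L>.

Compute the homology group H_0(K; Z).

H_0 ≅ Z.

Take the total order A < B < D < E < F < G < J < L < M on the vertex set. Then K (dimension 1) consists of the simplices:

  0-simplices (9): A, B, D, E, F, G, J, L, M
  1-simplices (12): AJ, AL, BD, BL, DL, EL, EM, FG, FL, GL, JL, LM

Hence C_0 ≅ Z^9, C_1 ≅ Z^12.

∂_1: C_1 → C_0 sends each edge [p,q] (with p < q) to q − p. For instance
  ∂LM = M − L.
The 9×12 boundary matrix has rank 8 and Smith normal form diag(1,1,1,1,1,1,1,1).

From H_k ≅ ker(∂_k) / im(∂_{k+1}) we obtain:

  H_0: rank C_0 − rank ∂_1 = 9 − 8 = 1, and the invariant factors of ∂_1 are all 1, so H_0 ≅ Z.

(K is a triangulation of a wedge of 4 circles.)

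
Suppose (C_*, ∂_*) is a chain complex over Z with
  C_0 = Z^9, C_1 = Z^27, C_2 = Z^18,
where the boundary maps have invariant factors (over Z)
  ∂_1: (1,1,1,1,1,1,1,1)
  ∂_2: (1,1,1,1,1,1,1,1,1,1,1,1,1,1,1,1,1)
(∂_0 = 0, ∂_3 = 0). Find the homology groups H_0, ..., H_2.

H_0 ≅ Z,  H_1 ≅ Z^2,  H_2 ≅ Z.

H_0: b_0 = 9 − 0 − 8 = 1; torsion from ∂_1 factors > 1: none. So H_0 ≅ Z.
H_1: b_1 = 27 − 8 − 17 = 2; torsion from ∂_2 factors > 1: none. So H_1 ≅ Z^2.
H_2: b_2 = 18 − 17 − 0 = 1; torsion from ∂_3 factors > 1: none. So H_2 ≅ Z.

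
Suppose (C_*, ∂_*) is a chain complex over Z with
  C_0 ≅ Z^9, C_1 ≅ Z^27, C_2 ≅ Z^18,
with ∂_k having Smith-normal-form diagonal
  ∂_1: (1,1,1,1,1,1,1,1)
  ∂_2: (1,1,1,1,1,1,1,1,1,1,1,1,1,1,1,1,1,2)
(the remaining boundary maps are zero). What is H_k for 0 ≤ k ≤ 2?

H_0: b_0 = 9 − 0 − 8 = 1; torsion from ∂_1 factors > 1: none. So H_0 = Z.
H_1: b_1 = 27 − 8 − 18 = 1; torsion from ∂_2 factors > 1: [2]. So H_1 = Z ⊕ Z/2.
H_2: b_2 = 18 − 18 − 0 = 0; torsion from ∂_3 factors > 1: none. So H_2 = 0.

H_0 = Z,  H_1 = Z ⊕ Z/2,  H_2 = 0.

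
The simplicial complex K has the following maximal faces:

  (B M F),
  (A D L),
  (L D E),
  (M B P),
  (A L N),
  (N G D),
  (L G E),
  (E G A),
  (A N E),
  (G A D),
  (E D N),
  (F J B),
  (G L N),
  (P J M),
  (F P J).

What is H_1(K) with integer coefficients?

H_1 = Z ⊕ Z_2.

Order the vertices as A < B < D < E < F < G < J < L < M < N < P. Listing each simplex with vertices in this order, K has dimension 2 with simplices:

  0-simplices (11): A, B, D, E, F, G, J, L, M, N, P
  1-simplices (25): AD, AE, AG, AL, AN, BF, BJ, BM, BP, DE, DG, DL, DN, EG, EL, EN, FJ, FM, FP, GL, GN, JM, JP, LN, MP
  2-simplices (15): ADG, ADL, AEG, AEN, ALN, BFJ, BFM, BMP, DEL, DEN, DGN, EGL, FJP, GLN, JMP

Hence C_0 ≅ Z^11, C_1 ≅ Z^25, C_2 ≅ Z^15.

Boundary ∂_1: C_1 → C_0 sends each edge [p,q] (with p < q) to q − p.
This gives a 11×25 integer matrix of rank 9; reducing to Smith normal form yields diagonal entries (1,1,1,1,1,1,1,1,1).

Boundary ∂_2: C_2 → C_1 maps a triangle to the signed sum of its edges. For instance
  ∂DGN = GN − DN + DG,
  ∂ALN = LN − AN + AL.
As a 25×15 matrix over Z this has rank 15, with invariant factors (1,1,1,1,1,1,1,1,1,1,1,1,1,1,2).

Reading off H_k = ker ∂_k / im ∂_{k+1}:

  H_1: rank ker ∂_1 − rank ∂_2 = (25 − 9) − 15 = 1, and ∂_2 has invariant factor 2 > 1, so H_1 ≅ Z ⊕ Z_2.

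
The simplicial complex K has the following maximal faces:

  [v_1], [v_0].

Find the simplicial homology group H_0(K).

Order the vertices as v_0 < v_1. Listing each simplex with vertices in this order, K has dimension 0 with simplices:

  0-simplices (2): [v_0], [v_1]

Hence C_0 ≅ Z^2.

Computing H_k = (kernel of ∂_k) / (image of ∂_{k+1}):

  H_0: rank C_0 − rank ∂_1 = 2 − 0 = 2, and there is no ∂_1, so H_0 ≅ Z^2.

H_0 = Z^2.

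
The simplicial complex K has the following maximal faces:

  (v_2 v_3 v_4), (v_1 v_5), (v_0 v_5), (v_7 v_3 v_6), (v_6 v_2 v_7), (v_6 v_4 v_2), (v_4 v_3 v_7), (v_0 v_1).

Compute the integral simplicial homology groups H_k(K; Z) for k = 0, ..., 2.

H_0 ≅ Z^2,  H_1 ≅ Z^2,  H_2 = 0.

Order the vertices as v_0 < v_1 < v_2 < v_3 < v_4 < v_5 < v_6 < v_7. Listing each simplex with vertices in this order, K has dimension 2 with simplices:

  0-simplices (8): [v_0], [v_1], [v_2], [v_3], [v_4], [v_5], [v_6], [v_7]
  1-simplices (13): [v_0,v_1], [v_0,v_5], [v_1,v_5], [v_2,v_3], [v_2,v_4], [v_2,v_6], [v_2,v_7], [v_3,v_4], [v_3,v_6], [v_3,v_7], [v_4,v_6], [v_4,v_7], [v_6,v_7]
  2-simplices (5): [v_2,v_3,v_4], [v_2,v_4,v_6], [v_2,v_6,v_7], [v_3,v_4,v_7], [v_3,v_6,v_7]

so the chain groups are C_0 ≅ Z^8, C_1 ≅ Z^13, C_2 ≅ Z^5.

Boundary ∂_1: C_1 → C_0 sends each edge [p,q] (with p < q) to q − p. For instance
  ∂[v_4,v_6] = [v_6] − [v_4].
The resulting 8×13 matrix has rank 6, and its Smith normal form has invariant factors (1,1,1,1,1,1).

∂_2: C_2 → C_1 acts by ∂[p,q,r] = [q,r] − [p,r] + [p,q]. For instance
  ∂[v_3,v_6,v_7] = [v_6,v_7] − [v_3,v_7] + [v_3,v_6],
  ∂[v_2,v_4,v_6] = [v_4,v_6] − [v_2,v_6] + [v_2,v_4].
As a 13×5 matrix over Z this has rank 5, with invariant factors (1,1,1,1,1).

Now H_k = ker ∂_k / im ∂_{k+1}, so:

  H_0: rank C_0 − rank ∂_1 = 8 − 6 = 2, and the invariant factors of ∂_1 are all 1, so H_0 ≅ Z^2.
  H_1: rank ker ∂_1 − rank ∂_2 = (13 − 6) − 5 = 2, and the invariant factors of ∂_2 are all 1, so H_1 ≅ Z^2.
  H_2: rank ker ∂_2 − rank ∂_3 = (5 − 5) − 0 = 0, and there is no ∂_3, so H_2 ≅ 0.

(K is a triangulation of the disjoint union of the Möbius band and the circle S^1.)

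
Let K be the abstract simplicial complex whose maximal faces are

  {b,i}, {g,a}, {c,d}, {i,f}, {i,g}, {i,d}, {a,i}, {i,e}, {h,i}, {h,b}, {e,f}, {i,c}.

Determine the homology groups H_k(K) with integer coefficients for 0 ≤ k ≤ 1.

Fix the vertex order a < b < c < d < e < f < g < h < i and write every simplex with vertices in increasing order. Then dim K = 1 and the simplices of K are:

  0-simplices (9): a, b, c, d, e, f, g, h, i
  1-simplices (12): ag, ai, bh, bi, cd, ci, di, ef, ei, fi, gi, hi

so the chain groups are C_0 ≅ Z^9, C_1 ≅ Z^12.

The boundary map ∂_1: C_1 → C_0 sends each edge [p,q] (with p < q) to q − p.
This gives a 9×12 integer matrix of rank 8; reducing to Smith normal form yields diagonal entries (1,1,1,1,1,1,1,1).

Computing H_k = (kernel of ∂_k) / (image of ∂_{k+1}):

  H_0: rank C_0 − rank ∂_1 = 9 − 8 = 1, and the invariant factors of ∂_1 are all 1, so H_0 = Z.
  H_1: rank ker ∂_1 − rank ∂_2 = (12 − 8) − 0 = 4, and there is no ∂_2, so H_1 = Z^4.

H_0 = Z,  H_1 = Z^4.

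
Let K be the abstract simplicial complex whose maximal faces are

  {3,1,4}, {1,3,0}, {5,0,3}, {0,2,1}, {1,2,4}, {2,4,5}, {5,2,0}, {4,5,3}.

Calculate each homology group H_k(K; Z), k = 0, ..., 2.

Take the total order 0 < 1 < 2 < 3 < 4 < 5 on the vertex set. Then K (dimension 2) consists of the simplices:

  0-simplices (6): [0], [1], [2], [3], [4], [5]
  1-simplices (12): [0,1], [0,2], [0,3], [0,5], [1,2], [1,3], [1,4], [2,4], [2,5], [3,4], [3,5], [4,5]
  2-simplices (8): [0,1,2], [0,1,3], [0,2,5], [0,3,5], [1,2,4], [1,3,4], [2,4,5], [3,4,5]

giving chain groups C_0 ≅ Z^6, C_1 ≅ Z^12, C_2 ≅ Z^8.

∂_1: C_1 → C_0 sends each edge [p,q] (with p < q) to q − p. For instance
  ∂[4,5] = [5] − [4].
The 6×12 boundary matrix has rank 5 and Smith normal form diag(1,1,1,1,1).

The boundary map ∂_2: C_2 → C_1 acts by ∂[p,q,r] = [q,r] − [p,r] + [p,q]. For instance
  ∂[0,3,5] = [3,5] − [0,5] + [0,3],
  ∂[0,1,2] = [1,2] − [0,2] + [0,1].
The 12×8 boundary matrix has rank 7 and Smith normal form diag(1,1,1,1,1,1,1).

Reading off H_k = ker ∂_k / im ∂_{k+1}:

  H_0: rank C_0 − rank ∂_1 = 6 − 5 = 1, and the invariant factors of ∂_1 are all 1, so H_0 = Z.
  H_1: rank ker ∂_1 − rank ∂_2 = (12 − 5) − 7 = 0, and the invariant factors of ∂_2 are all 1, so H_1 = 0.
  H_2: rank ker ∂_2 − rank ∂_3 = (8 − 7) − 0 = 1, and there is no ∂_3, so H_2 = Z.

(K is a triangulation of the 2-sphere S^2.)

H_0 ≅ Z,  H_1 = 0,  H_2 ≅ Z.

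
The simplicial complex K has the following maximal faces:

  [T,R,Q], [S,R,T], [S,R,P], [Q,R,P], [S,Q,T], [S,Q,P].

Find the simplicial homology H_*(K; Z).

Take the total order P < Q < R < S < T on the vertex set. Then K (dimension 2) consists of the simplices:

  0-simplices (5): P, Q, R, S, T
  1-simplices (9): PQ, PR, PS, QR, QS, QT, RS, RT, ST
  2-simplices (6): PQR, PQS, PRS, QRT, QST, RST

Hence C_0 ≅ Z^5, C_1 ≅ Z^9, C_2 ≅ Z^6.

∂_1: C_1 → C_0 sends each edge [p,q] (with p < q) to q − p.
The resulting 5×9 matrix has rank 4, and its Smith normal form has invariant factors (1,1,1,1).

Boundary ∂_2: C_2 → C_1 acts by ∂[p,q,r] = [q,r] − [p,r] + [p,q]. For instance
  ∂QRT = RT − QT + QR,
  ∂PRS = RS − PS + PR.
The resulting 9×6 matrix has rank 5, and its Smith normal form has invariant factors (1,1,1,1,1).

Now H_k = ker ∂_k / im ∂_{k+1}, so:

  H_0: rank C_0 − rank ∂_1 = 5 − 4 = 1, and the invariant factors of ∂_1 are all 1, so H_0 = Z.
  H_1: rank ker ∂_1 − rank ∂_2 = (9 − 4) − 5 = 0, and the invariant factors of ∂_2 are all 1, so H_1 = 0.
  H_2: rank ker ∂_2 − rank ∂_3 = (6 − 5) − 0 = 1, and there is no ∂_3, so H_2 = Z.

As a check, the Euler characteristic is 5 − 9 + 6 = 2, which agrees with 1 − 0 + 1 = 2.

H_0 = Z,  H_1 = 0,  H_2 = Z.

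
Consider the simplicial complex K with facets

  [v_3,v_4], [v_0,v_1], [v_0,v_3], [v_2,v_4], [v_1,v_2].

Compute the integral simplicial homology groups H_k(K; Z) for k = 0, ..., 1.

Take the total order v_0 < v_1 < v_2 < v_3 < v_4 on the vertex set. Then K (dimension 1) consists of the simplices:

  0-simplices (5): [v_0], [v_1], [v_2], [v_3], [v_4]
  1-simplices (5): [v_0,v_1], [v_0,v_3], [v_1,v_2], [v_2,v_4], [v_3,v_4]

giving chain groups C_0 ≅ Z^5, C_1 ≅ Z^5.

The boundary map ∂_1: C_1 → C_0 maps an edge to its endpoints' difference, ∂[p,q] = q − p. For instance
  ∂[v_0,v_3] = [v_3] − [v_0].
As a 5×5 matrix over Z this has rank 4, with invariant factors (1,1,1,1).

Reading off H_k = ker ∂_k / im ∂_{k+1}:

  H_0: rank C_0 − rank ∂_1 = 5 − 4 = 1, and the invariant factors of ∂_1 are all 1, so H_0 = Z.
  H_1: rank ker ∂_1 − rank ∂_2 = (5 − 4) − 0 = 1, and there is no ∂_2, so H_1 = Z.

H_0 = Z,  H_1 = Z.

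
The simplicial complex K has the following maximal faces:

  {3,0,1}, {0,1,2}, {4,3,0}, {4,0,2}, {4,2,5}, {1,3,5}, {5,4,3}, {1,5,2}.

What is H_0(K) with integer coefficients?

H_0 = Z.

Fix the vertex order 0 < 1 < 2 < 3 < 4 < 5 and write every simplex with vertices in increasing order. Then dim K = 2 and the simplices of K are:

  0-simplices (6): [0], [1], [2], [3], [4], [5]
  1-simplices (12): [0,1], [0,2], [0,3], [0,4], [1,2], [1,3], [1,5], [2,4], [2,5], [3,4], [3,5], [4,5]
  2-simplices (8): [0,1,2], [0,1,3], [0,2,4], [0,3,4], [1,2,5], [1,3,5], [2,4,5], [3,4,5]

so the chain groups are C_0 ≅ Z^6, C_1 ≅ Z^12, C_2 ≅ Z^8.

Boundary ∂_1: C_1 → C_0 maps an edge to its endpoints' difference, ∂[p,q] = q − p.
The resulting 6×12 matrix has rank 5, and its Smith normal form has invariant factors (1,1,1,1,1).

The boundary map ∂_2: C_2 → C_1 maps a triangle to the signed sum of its edges. For instance
  ∂[0,1,3] = [1,3] − [0,3] + [0,1],
  ∂[0,2,4] = [2,4] − [0,4] + [0,2].
This gives a 12×8 integer matrix of rank 7; reducing to Smith normal form yields diagonal entries (1,1,1,1,1,1,1).

Computing H_k = (kernel of ∂_k) / (image of ∂_{k+1}):

  H_0: rank C_0 − rank ∂_1 = 6 − 5 = 1, and the invariant factors of ∂_1 are all 1, so H_0 = Z.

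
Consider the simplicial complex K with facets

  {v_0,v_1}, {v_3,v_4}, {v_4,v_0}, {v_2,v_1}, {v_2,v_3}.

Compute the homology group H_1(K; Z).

Take the total order v_0 < v_1 < v_2 < v_3 < v_4 on the vertex set. Then K (dimension 1) consists of the simplices:

  0-simplices (5): [v_0], [v_1], [v_2], [v_3], [v_4]
  1-simplices (5): [v_0,v_1], [v_0,v_4], [v_1,v_2], [v_2,v_3], [v_3,v_4]

giving chain groups C_0 ≅ Z^5, C_1 ≅ Z^5.

∂_1: C_1 → C_0 is given by ∂[p,q] = [q] − [p]. For instance
  ∂[v_3,v_4] = [v_4] − [v_3].
The resulting 5×5 matrix has rank 4, and its Smith normal form has invariant factors (1,1,1,1).

Now H_k = ker ∂_k / im ∂_{k+1}, so:

  H_1: rank ker ∂_1 − rank ∂_2 = (5 − 4) − 0 = 1, and there is no ∂_2, so H_1 ≅ Z.

(K is a triangulation of the circle S^1.)

H_1 = Z.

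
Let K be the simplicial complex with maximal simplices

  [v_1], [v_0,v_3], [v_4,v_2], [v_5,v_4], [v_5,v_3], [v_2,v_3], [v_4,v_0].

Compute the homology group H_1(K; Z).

H_1 = Z^2.

Take the total order v_0 < v_1 < v_2 < v_3 < v_4 < v_5 on the vertex set. Then K (dimension 1) consists of the simplices:

  0-simplices (6): [v_0], [v_1], [v_2], [v_3], [v_4], [v_5]
  1-simplices (6): [v_0,v_3], [v_0,v_4], [v_2,v_3], [v_2,v_4], [v_3,v_5], [v_4,v_5]

giving chain groups C_0 ≅ Z^6, C_1 ≅ Z^6.

Boundary ∂_1: C_1 → C_0 is given by ∂[p,q] = [q] − [p].
As a 6×6 matrix over Z this has rank 4, with invariant factors (1,1,1,1).

Now H_k = ker ∂_k / im ∂_{k+1}, so:

  H_1: rank ker ∂_1 − rank ∂_2 = (6 − 4) − 0 = 2, and there is no ∂_2, so H_1 = Z^2.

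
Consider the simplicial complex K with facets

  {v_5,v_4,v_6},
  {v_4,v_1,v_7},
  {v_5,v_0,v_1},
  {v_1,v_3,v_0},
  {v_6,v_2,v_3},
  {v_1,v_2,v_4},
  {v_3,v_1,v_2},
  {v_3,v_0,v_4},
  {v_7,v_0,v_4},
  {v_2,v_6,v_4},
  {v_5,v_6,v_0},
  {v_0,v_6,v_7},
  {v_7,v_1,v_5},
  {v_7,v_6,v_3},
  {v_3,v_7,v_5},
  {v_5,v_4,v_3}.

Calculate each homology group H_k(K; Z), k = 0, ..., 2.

H_0 = Z,  H_1 = Z^2,  H_2 = Z.

Order the vertices as v_0 < v_1 < v_2 < v_3 < v_4 < v_5 < v_6 < v_7. Listing each simplex with vertices in this order, K has dimension 2 with simplices:

  0-simplices (8): [v_0], [v_1], [v_2], [v_3], [v_4], [v_5], [v_6], [v_7]
  1-simplices (24): (24 of them)
  2-simplices (16): (16 of them)

so the chain groups are C_0 ≅ Z^8, C_1 ≅ Z^24, C_2 ≅ Z^16.

Boundary ∂_1: C_1 → C_0 maps an edge to its endpoints' difference, ∂[p,q] = q − p. For instance
  ∂[v_4,v_6] = [v_6] − [v_4].
The 8×24 boundary matrix has rank 7 and Smith normal form diag(1,1,1,1,1,1,1).

The boundary map ∂_2: C_2 → C_1 sends each 2-simplex [p,q,r] to [q,r] − [p,r] + [p,q]. For instance
  ∂[v_0,v_1,v_5] = [v_1,v_5] − [v_0,v_5] + [v_0,v_1],
  ∂[v_0,v_1,v_3] = [v_1,v_3] − [v_0,v_3] + [v_0,v_1].
This gives a 24×16 integer matrix of rank 15; reducing to Smith normal form yields diagonal entries (1,1,1,1,1,1,1,1,1,1,1,1,1,1,1).

Reading off H_k = ker ∂_k / im ∂_{k+1}:

  H_0: rank C_0 − rank ∂_1 = 8 − 7 = 1, and the invariant factors of ∂_1 are all 1, so H_0 = Z.
  H_1: rank ker ∂_1 − rank ∂_2 = (24 − 7) − 15 = 2, and the invariant factors of ∂_2 are all 1, so H_1 = Z^2.
  H_2: rank ker ∂_2 − rank ∂_3 = (16 − 15) − 0 = 1, and there is no ∂_3, so H_2 = Z.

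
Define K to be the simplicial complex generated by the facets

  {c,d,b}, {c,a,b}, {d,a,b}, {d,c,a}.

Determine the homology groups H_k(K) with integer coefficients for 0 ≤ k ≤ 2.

H_0 ≅ Z,  H_1 = 0,  H_2 ≅ Z.

Order the vertices as a < b < c < d. Listing each simplex with vertices in this order, K has dimension 2 with simplices:

  0-simplices (4): a, b, c, d
  1-simplices (6): ab, ac, ad, bc, bd, cd
  2-simplices (4): abc, abd, acd, bcd

giving chain groups C_0 ≅ Z^4, C_1 ≅ Z^6, C_2 ≅ Z^4.

∂_1: C_1 → C_0 is given by ∂[p,q] = [q] − [p].
The 4×6 boundary matrix has rank 3 and Smith normal form diag(1,1,1).

∂_2: C_2 → C_1 sends each 2-simplex [p,q,r] to [q,r] − [p,r] + [p,q]. For instance
  ∂abc = bc − ac + ab,
  ∂abd = bd − ad + ab.
The resulting 6×4 matrix has rank 3, and its Smith normal form has invariant factors (1,1,1).

Reading off H_k = ker ∂_k / im ∂_{k+1}:

  H_0: rank C_0 − rank ∂_1 = 4 − 3 = 1, and the invariant factors of ∂_1 are all 1, so H_0 ≅ Z.
  H_1: rank ker ∂_1 − rank ∂_2 = (6 − 3) − 3 = 0, and the invariant factors of ∂_2 are all 1, so H_1 ≅ 0.
  H_2: rank ker ∂_2 − rank ∂_3 = (4 − 3) − 0 = 1, and there is no ∂_3, so H_2 ≅ Z.

As a check, the Euler characteristic is 4 − 6 + 4 = 2, which agrees with 1 − 0 + 1 = 2.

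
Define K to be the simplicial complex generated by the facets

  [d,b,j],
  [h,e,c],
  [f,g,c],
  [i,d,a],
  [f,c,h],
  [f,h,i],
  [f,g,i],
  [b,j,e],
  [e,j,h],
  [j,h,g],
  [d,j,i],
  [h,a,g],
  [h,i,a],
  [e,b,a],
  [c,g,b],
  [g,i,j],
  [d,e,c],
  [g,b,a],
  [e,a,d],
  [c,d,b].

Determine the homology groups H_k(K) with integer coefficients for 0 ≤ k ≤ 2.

H_0 ≅ Z,  H_1 ≅ Z ⊕ Z/2Z,  H_2 = 0.

Order the vertices as a < b < c < d < e < f < g < h < i < j. Listing each simplex with vertices in this order, K has dimension 2 with simplices:

  0-simplices (10): a, b, c, d, e, f, g, h, i, j
  1-simplices (30): ab, ad, ae, ag, ah, ai, bc, bd, be, bg, bj, cd, ce, cf, cg, ch, de, di, dj, eh, ej, fg, fh, fi, gh, gi, gj, hi, hj, ij
  2-simplices (20): abe, abg, ade, adi, agh, ahi, bcd, bcg, bdj, bej, cde, ceh, cfg, cfh, dij, ehj, fgi, fhi, ghj, gij

giving chain groups C_0 ≅ Z^10, C_1 ≅ Z^30, C_2 ≅ Z^20.

The boundary map ∂_1: C_1 → C_0 is given by ∂[p,q] = [q] − [p].
As a 10×30 matrix over Z this has rank 9, with invariant factors (1,1,1,1,1,1,1,1,1).

Boundary ∂_2: C_2 → C_1 acts by ∂[p,q,r] = [q,r] − [p,r] + [p,q]. For instance
  ∂cde = de − ce + cd,
  ∂bcd = cd − bd + bc.
The resulting 30×20 matrix has rank 20, and its Smith normal form has invariant factors (1,1,1,1,1,1,1,1,1,1,1,1,1,1,1,1,1,1,1,2).

Reading off H_k = ker ∂_k / im ∂_{k+1}:

  H_0: rank C_0 − rank ∂_1 = 10 − 9 = 1, and the invariant factors of ∂_1 are all 1, so H_0 ≅ Z.
  H_1: rank ker ∂_1 − rank ∂_2 = (30 − 9) − 20 = 1, and ∂_2 has invariant factor 2 > 1, so H_1 ≅ Z ⊕ Z/2Z.
  H_2: rank ker ∂_2 − rank ∂_3 = (20 − 20) − 0 = 0, and there is no ∂_3, so H_2 ≅ 0.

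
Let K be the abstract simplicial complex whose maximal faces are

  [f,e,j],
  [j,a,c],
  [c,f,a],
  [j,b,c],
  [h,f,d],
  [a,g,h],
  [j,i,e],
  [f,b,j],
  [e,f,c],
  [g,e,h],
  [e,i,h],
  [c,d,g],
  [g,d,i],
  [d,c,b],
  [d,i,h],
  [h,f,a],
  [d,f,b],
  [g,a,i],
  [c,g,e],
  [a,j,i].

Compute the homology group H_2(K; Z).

H_2 = 0.

K has 10 vertices, 30 edges, 20 triangles.
rank ∂_2 = 20, rank ∂_3 = 0 ⇒ b_2 = 20 − 20 − 0 = 0. So H_2 ≅ 0.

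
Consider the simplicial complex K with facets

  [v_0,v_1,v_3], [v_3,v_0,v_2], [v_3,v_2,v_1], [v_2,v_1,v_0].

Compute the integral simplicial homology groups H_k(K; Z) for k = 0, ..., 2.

H_0 ≅ Z,  H_1 = 0,  H_2 ≅ Z.

Take the total order v_0 < v_1 < v_2 < v_3 on the vertex set. Then K (dimension 2) consists of the simplices:

  0-simplices (4): [v_0], [v_1], [v_2], [v_3]
  1-simplices (6): [v_0,v_1], [v_0,v_2], [v_0,v_3], [v_1,v_2], [v_1,v_3], [v_2,v_3]
  2-simplices (4): [v_0,v_1,v_2], [v_0,v_1,v_3], [v_0,v_2,v_3], [v_1,v_2,v_3]

giving chain groups C_0 ≅ Z^4, C_1 ≅ Z^6, C_2 ≅ Z^4.

The boundary map ∂_1: C_1 → C_0 sends each edge [p,q] (with p < q) to q − p.
The 4×6 boundary matrix has rank 3 and Smith normal form diag(1,1,1).

The boundary map ∂_2: C_2 → C_1 acts by ∂[p,q,r] = [q,r] − [p,r] + [p,q]. For instance
  ∂[v_0,v_1,v_2] = [v_1,v_2] − [v_0,v_2] + [v_0,v_1],
  ∂[v_0,v_2,v_3] = [v_2,v_3] − [v_0,v_3] + [v_0,v_2].
The 6×4 boundary matrix has rank 3 and Smith normal form diag(1,1,1).

From H_k ≅ ker(∂_k) / im(∂_{k+1}) we obtain:

  H_0: rank C_0 − rank ∂_1 = 4 − 3 = 1, and the invariant factors of ∂_1 are all 1, so H_0 = Z.
  H_1: rank ker ∂_1 − rank ∂_2 = (6 − 3) − 3 = 0, and the invariant factors of ∂_2 are all 1, so H_1 = 0.
  H_2: rank ker ∂_2 − rank ∂_3 = (4 − 3) − 0 = 1, and there is no ∂_3, so H_2 = Z.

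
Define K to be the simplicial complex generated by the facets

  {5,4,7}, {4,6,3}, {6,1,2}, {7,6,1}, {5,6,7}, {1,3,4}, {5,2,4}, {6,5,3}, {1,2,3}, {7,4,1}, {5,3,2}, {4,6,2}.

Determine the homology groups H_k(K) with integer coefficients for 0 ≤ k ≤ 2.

H_0 ≅ Z,  H_1 ≅ Z/2Z,  H_2 = 0.

K has 7 vertices, 18 edges, 12 triangles.
rank ∂_0 = 0, rank ∂_1 = 6 ⇒ b_0 = 7 − 0 − 6 = 1; all invariant factors of ∂_1 are 1 so no torsion. So H_0 = Z.
rank ∂_1 = 6, rank ∂_2 = 12 ⇒ b_1 = 18 − 6 − 12 = 0; ∂_2 has invariant factor(s) [2] giving torsion. So H_1 = Z/2Z.
rank ∂_2 = 12, rank ∂_3 = 0 ⇒ b_2 = 12 − 12 − 0 = 0. So H_2 = 0.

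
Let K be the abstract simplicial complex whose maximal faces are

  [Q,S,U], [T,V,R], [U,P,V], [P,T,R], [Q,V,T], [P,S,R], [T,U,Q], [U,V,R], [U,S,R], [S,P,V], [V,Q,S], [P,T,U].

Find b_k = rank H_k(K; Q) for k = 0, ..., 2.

b_0 = 1, b_1 = 0, b_2 = 0.

K has 7 vertices, 18 edges, 12 triangles.
rank ∂_0 = 0, rank ∂_1 = 6 ⇒ b_0 = 7 − 0 − 6 = 1; all invariant factors of ∂_1 are 1 so no torsion. So H_0 ≅ Z.
rank ∂_1 = 6, rank ∂_2 = 12 ⇒ b_1 = 18 − 6 − 12 = 0; ∂_2 has invariant factor(s) [2] giving torsion. So H_1 ≅ Z/2.
rank ∂_2 = 12, rank ∂_3 = 0 ⇒ b_2 = 12 − 12 − 0 = 0. So H_2 ≅ 0.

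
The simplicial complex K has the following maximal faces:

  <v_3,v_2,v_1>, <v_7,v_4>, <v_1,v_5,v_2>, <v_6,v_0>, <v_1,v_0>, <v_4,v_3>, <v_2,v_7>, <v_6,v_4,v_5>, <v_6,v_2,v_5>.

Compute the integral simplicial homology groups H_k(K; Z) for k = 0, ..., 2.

Fix the vertex order v_0 < v_1 < v_2 < v_3 < v_4 < v_5 < v_6 < v_7 and write every simplex with vertices in increasing order. Then dim K = 2 and the simplices of K are:

  0-simplices (8): [v_0], [v_1], [v_2], [v_3], [v_4], [v_5], [v_6], [v_7]
  1-simplices (14): [v_0,v_1], [v_0,v_6], [v_1,v_2], [v_1,v_3], [v_1,v_5], [v_2,v_3], [v_2,v_5], [v_2,v_6], [v_2,v_7], [v_3,v_4], [v_4,v_5], [v_4,v_6], [v_4,v_7], [v_5,v_6]
  2-simplices (4): [v_1,v_2,v_3], [v_1,v_2,v_5], [v_2,v_5,v_6], [v_4,v_5,v_6]

Hence C_0 ≅ Z^8, C_1 ≅ Z^14, C_2 ≅ Z^4.

Boundary ∂_1: C_1 → C_0 sends each edge [p,q] (with p < q) to q − p. For instance
  ∂[v_2,v_7] = [v_7] − [v_2].
As a 8×14 matrix over Z this has rank 7, with invariant factors (1,1,1,1,1,1,1).

Boundary ∂_2: C_2 → C_1 acts by ∂[p,q,r] = [q,r] − [p,r] + [p,q]. For instance
  ∂[v_4,v_5,v_6] = [v_5,v_6] − [v_4,v_6] + [v_4,v_5],
  ∂[v_1,v_2,v_5] = [v_2,v_5] − [v_1,v_5] + [v_1,v_2].
This gives a 14×4 integer matrix of rank 4; reducing to Smith normal form yields diagonal entries (1,1,1,1).

Computing H_k = (kernel of ∂_k) / (image of ∂_{k+1}):

  H_0: rank C_0 − rank ∂_1 = 8 − 7 = 1, and the invariant factors of ∂_1 are all 1, so H_0 ≅ Z.
  H_1: rank ker ∂_1 − rank ∂_2 = (14 − 7) − 4 = 3, and the invariant factors of ∂_2 are all 1, so H_1 ≅ Z^3.
  H_2: rank ker ∂_2 − rank ∂_3 = (4 − 4) − 0 = 0, and there is no ∂_3, so H_2 ≅ 0.

H_0 ≅ Z,  H_1 ≅ Z^3,  H_2 = 0.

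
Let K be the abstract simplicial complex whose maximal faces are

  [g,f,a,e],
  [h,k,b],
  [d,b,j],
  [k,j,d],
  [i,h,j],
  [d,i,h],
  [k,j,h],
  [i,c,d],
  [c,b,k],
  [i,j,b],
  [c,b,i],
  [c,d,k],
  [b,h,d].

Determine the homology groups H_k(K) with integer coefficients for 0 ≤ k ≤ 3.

K has 11 vertices, 24 edges, 16 triangles, 1 3-simplex.
rank ∂_0 = 0, rank ∂_1 = 9 ⇒ b_0 = 11 − 0 − 9 = 2; all invariant factors of ∂_1 are 1 so no torsion. So H_0 ≅ Z^2.
rank ∂_1 = 9, rank ∂_2 = 15 ⇒ b_1 = 24 − 9 − 15 = 0; ∂_2 has invariant factor(s) [2] giving torsion. So H_1 ≅ Z/2Z.
rank ∂_2 = 15, rank ∂_3 = 1 ⇒ b_2 = 16 − 15 − 1 = 0; all invariant factors of ∂_3 are 1 so no torsion. So H_2 ≅ 0.
rank ∂_3 = 1, rank ∂_4 = 0 ⇒ b_3 = 1 − 1 − 0 = 0. So H_3 ≅ 0.

H_0 = Z^2,  H_1 = Z/2Z,  H_2 = 0,  H_3 = 0.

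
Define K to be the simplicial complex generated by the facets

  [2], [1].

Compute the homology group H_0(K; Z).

Take the total order 1 < 2 on the vertex set. Then K (dimension 0) consists of the simplices:

  0-simplices (2): [1], [2]

giving chain groups C_0 ≅ Z^2.

From H_k ≅ ker(∂_k) / im(∂_{k+1}) we obtain:

  H_0: rank C_0 − rank ∂_1 = 2 − 0 = 2, and there is no ∂_1, so H_0 ≅ Z^2.

(K is a triangulation of a set of 2 points.)

H_0 = Z^2.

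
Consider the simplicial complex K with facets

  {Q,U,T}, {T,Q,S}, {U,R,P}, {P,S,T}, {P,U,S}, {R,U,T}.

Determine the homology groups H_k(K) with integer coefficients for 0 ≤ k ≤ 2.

Order the vertices as P < Q < R < S < T < U. Listing each simplex with vertices in this order, K has dimension 2 with simplices:

  0-simplices (6): P, Q, R, S, T, U
  1-simplices (12): PR, PS, PT, PU, QS, QT, QU, RT, RU, ST, SU, TU
  2-simplices (6): PRU, PST, PSU, QST, QTU, RTU

giving chain groups C_0 ≅ Z^6, C_1 ≅ Z^12, C_2 ≅ Z^6.

Boundary ∂_1: C_1 → C_0 is given by ∂[p,q] = [q] − [p].
The 6×12 boundary matrix has rank 5 and Smith normal form diag(1,1,1,1,1).

∂_2: C_2 → C_1 sends each 2-simplex [p,q,r] to [q,r] − [p,r] + [p,q]. For instance
  ∂QST = ST − QT + QS,
  ∂PRU = RU − PU + PR.
As a 12×6 matrix over Z this has rank 6, with invariant factors (1,1,1,1,1,1).

Computing H_k = (kernel of ∂_k) / (image of ∂_{k+1}):

  H_0: rank C_0 − rank ∂_1 = 6 − 5 = 1, and the invariant factors of ∂_1 are all 1, so H_0 = Z.
  H_1: rank ker ∂_1 − rank ∂_2 = (12 − 5) − 6 = 1, and the invariant factors of ∂_2 are all 1, so H_1 = Z.
  H_2: rank ker ∂_2 − rank ∂_3 = (6 − 6) − 0 = 0, and there is no ∂_3, so H_2 = 0.

H_0 = Z,  H_1 = Z,  H_2 = 0.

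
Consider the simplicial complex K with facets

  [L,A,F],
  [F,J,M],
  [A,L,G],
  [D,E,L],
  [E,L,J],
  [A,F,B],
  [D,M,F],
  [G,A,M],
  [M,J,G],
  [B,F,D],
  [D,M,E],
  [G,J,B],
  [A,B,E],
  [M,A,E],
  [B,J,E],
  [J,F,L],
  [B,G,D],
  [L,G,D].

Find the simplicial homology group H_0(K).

Order the vertices as A < B < D < E < F < G < J < L < M. Listing each simplex with vertices in this order, K has dimension 2 with simplices:

  0-simplices (9): A, B, D, E, F, G, J, L, M
  1-simplices (27): AB, AE, AF, AG, AL, AM, BD, BE, BF, BG, BJ, DE, DF, DG, DL, DM, EJ, EL, EM, FJ, FL, FM, GJ, GL, GM, JL, JM
  2-simplices (18): ABE, ABF, AEM, AFL, AGL, AGM, BDF, BDG, BEJ, BGJ, DEL, DEM, DFM, DGL, EJL, FJL, FJM, GJM

so the chain groups are C_0 ≅ Z^9, C_1 ≅ Z^27, C_2 ≅ Z^18.

The boundary map ∂_1: C_1 → C_0 maps an edge to its endpoints' difference, ∂[p,q] = q − p.
This gives a 9×27 integer matrix of rank 8; reducing to Smith normal form yields diagonal entries (1,1,1,1,1,1,1,1).

The boundary map ∂_2: C_2 → C_1 acts by ∂[p,q,r] = [q,r] − [p,r] + [p,q]. For instance
  ∂BGJ = GJ − BJ + BG,
  ∂FJM = JM − FM + FJ.
The resulting 27×18 matrix has rank 17, and its Smith normal form has invariant factors (1,1,1,1,1,1,1,1,1,1,1,1,1,1,1,1,1).

Now H_k = ker ∂_k / im ∂_{k+1}, so:

  H_0: rank C_0 − rank ∂_1 = 9 − 8 = 1, and the invariant factors of ∂_1 are all 1, so H_0 ≅ Z.

H_0 ≅ Z.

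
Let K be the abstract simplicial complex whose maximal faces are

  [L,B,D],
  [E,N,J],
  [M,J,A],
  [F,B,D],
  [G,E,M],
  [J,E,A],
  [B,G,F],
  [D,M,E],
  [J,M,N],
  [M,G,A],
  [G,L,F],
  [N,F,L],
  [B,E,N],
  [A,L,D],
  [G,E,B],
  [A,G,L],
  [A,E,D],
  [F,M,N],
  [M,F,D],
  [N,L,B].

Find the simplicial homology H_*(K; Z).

H_0 = Z,  H_1 = Z × Z/2,  H_2 = 0.

Fix the vertex order A < B < D < E < F < G < J < L < M < N and write every simplex with vertices in increasing order. Then dim K = 2 and the simplices of K are:

  0-simplices (10): A, B, D, E, F, G, J, L, M, N
  1-simplices (30): AD, AE, AG, AJ, AL, AM, BD, BE, BF, BG, BL, BN, DE, DF, DL, DM, EG, EJ, EM, EN, FG, FL, FM, FN, GL, GM, JM, JN, LN, MN
  2-simplices (20): ADE, ADL, AEJ, AGL, AGM, AJM, BDF, BDL, BEG, BEN, BFG, BLN, DEM, DFM, EGM, EJN, FGL, FLN, FMN, JMN

Hence C_0 ≅ Z^10, C_1 ≅ Z^30, C_2 ≅ Z^20.

The boundary map ∂_1: C_1 → C_0 sends each edge [p,q] (with p < q) to q − p. For instance
  ∂JM = M − J.
As a 10×30 matrix over Z this has rank 9, with invariant factors (1,1,1,1,1,1,1,1,1).

∂_2: C_2 → C_1 sends each 2-simplex [p,q,r] to [q,r] − [p,r] + [p,q]. For instance
  ∂FGL = GL − FL + FG,
  ∂FMN = MN − FN + FM.
The 30×20 boundary matrix has rank 20 and Smith normal form diag(1,1,1,1,1,1,1,1,1,1,1,1,1,1,1,1,1,1,1,2).

From H_k ≅ ker(∂_k) / im(∂_{k+1}) we obtain:

  H_0: rank C_0 − rank ∂_1 = 10 − 9 = 1, and the invariant factors of ∂_1 are all 1, so H_0 ≅ Z.
  H_1: rank ker ∂_1 − rank ∂_2 = (30 − 9) − 20 = 1, and ∂_2 has invariant factor 2 > 1, so H_1 ≅ Z × Z/2.
  H_2: rank ker ∂_2 − rank ∂_3 = (20 − 20) − 0 = 0, and there is no ∂_3, so H_2 ≅ 0.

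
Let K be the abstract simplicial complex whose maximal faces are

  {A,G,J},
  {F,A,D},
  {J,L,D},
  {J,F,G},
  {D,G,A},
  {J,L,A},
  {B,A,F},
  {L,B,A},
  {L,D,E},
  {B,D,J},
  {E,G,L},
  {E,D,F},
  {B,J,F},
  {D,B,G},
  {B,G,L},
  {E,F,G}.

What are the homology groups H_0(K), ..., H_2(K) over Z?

Take the total order A < B < D < E < F < G < J < L on the vertex set. Then K (dimension 2) consists of the simplices:

  0-simplices (8): A, B, D, E, F, G, J, L
  1-simplices (24): AB, AD, AF, AG, AJ, AL, BD, BF, BG, BJ, BL, DE, DF, DG, DJ, DL, EF, EG, EL, FG, FJ, GJ, GL, JL
  2-simplices (16): ABF, ABL, ADF, ADG, AGJ, AJL, BDG, BDJ, BFJ, BGL, DEF, DEL, DJL, EFG, EGL, FGJ

so the chain groups are C_0 ≅ Z^8, C_1 ≅ Z^24, C_2 ≅ Z^16.

∂_1: C_1 → C_0 is given by ∂[p,q] = [q] − [p]. For instance
  ∂JL = L − J.
This gives a 8×24 integer matrix of rank 7; reducing to Smith normal form yields diagonal entries (1,1,1,1,1,1,1).

∂_2: C_2 → C_1 sends each 2-simplex [p,q,r] to [q,r] − [p,r] + [p,q]. For instance
  ∂BFJ = FJ − BJ + BF,
  ∂ABL = BL − AL + AB.
As a 24×16 matrix over Z this has rank 15, with invariant factors (1,1,1,1,1,1,1,1,1,1,1,1,1,1,1).

From H_k ≅ ker(∂_k) / im(∂_{k+1}) we obtain:

  H_0: rank C_0 − rank ∂_1 = 8 − 7 = 1, and the invariant factors of ∂_1 are all 1, so H_0 = Z.
  H_1: rank ker ∂_1 − rank ∂_2 = (24 − 7) − 15 = 2, and the invariant factors of ∂_2 are all 1, so H_1 = Z^2.
  H_2: rank ker ∂_2 − rank ∂_3 = (16 − 15) − 0 = 1, and there is no ∂_3, so H_2 = Z.

H_0 = Z,  H_1 = Z^2,  H_2 = Z.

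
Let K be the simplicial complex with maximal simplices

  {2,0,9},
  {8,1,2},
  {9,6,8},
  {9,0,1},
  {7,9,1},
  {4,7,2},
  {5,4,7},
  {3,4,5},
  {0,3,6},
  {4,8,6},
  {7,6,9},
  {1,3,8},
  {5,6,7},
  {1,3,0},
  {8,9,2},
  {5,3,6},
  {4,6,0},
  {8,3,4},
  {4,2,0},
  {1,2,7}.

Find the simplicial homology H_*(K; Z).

We work with the vertex ordering 0 < 1 < 2 < 3 < 4 < 5 < 6 < 7 < 8 < 9. The simplices of K, each written with vertices in increasing order, are:

  0-simplices (10): [0], [1], [2], [3], [4], [5], [6], [7], [8], [9]
  1-simplices (30): (30 of them)
  2-simplices (20): (20 of them)

so the chain groups are C_0 ≅ Z^10, C_1 ≅ Z^30, C_2 ≅ Z^20.

∂_1: C_1 → C_0 is given by ∂[p,q] = [q] − [p]. For instance
  ∂[0,6] = [6] − [0].
The 10×30 boundary matrix has rank 9 and Smith normal form diag(1,1,1,1,1,1,1,1,1).

∂_2: C_2 → C_1 maps a triangle to the signed sum of its edges. For instance
  ∂[0,3,6] = [3,6] − [0,6] + [0,3],
  ∂[0,1,3] = [1,3] − [0,3] + [0,1].
The 30×20 boundary matrix has rank 20 and Smith normal form diag(1,1,1,1,1,1,1,1,1,1,1,1,1,1,1,1,1,1,1,2).

From H_k ≅ ker(∂_k) / im(∂_{k+1}) we obtain:

  H_0: rank C_0 − rank ∂_1 = 10 − 9 = 1, and the invariant factors of ∂_1 are all 1, so H_0 ≅ Z.
  H_1: rank ker ∂_1 − rank ∂_2 = (30 − 9) − 20 = 1, and ∂_2 has invariant factor 2 > 1, so H_1 ≅ Z ⊕ Z/2.
  H_2: rank ker ∂_2 − rank ∂_3 = (20 − 20) − 0 = 0, and there is no ∂_3, so H_2 ≅ 0.

(K is a triangulation of the Klein bottle.)

H_0 ≅ Z,  H_1 ≅ Z ⊕ Z/2,  H_2 = 0.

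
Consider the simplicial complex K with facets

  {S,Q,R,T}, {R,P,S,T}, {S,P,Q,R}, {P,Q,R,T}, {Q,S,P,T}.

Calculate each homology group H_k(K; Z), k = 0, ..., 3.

Order the vertices as P < Q < R < S < T. Listing each simplex with vertices in this order, K has dimension 3 with simplices:

  0-simplices (5): P, Q, R, S, T
  1-simplices (10): PQ, PR, PS, PT, QR, QS, QT, RS, RT, ST
  2-simplices (10): PQR, PQS, PQT, PRS, PRT, PST, QRS, QRT, QST, RST
  3-simplices (5): PQRS, PQRT, PQST, PRST, QRST

giving chain groups C_0 ≅ Z^5, C_1 ≅ Z^10, C_2 ≅ Z^10, C_3 ≅ Z^5.

Boundary ∂_1: C_1 → C_0 sends each edge [p,q] (with p < q) to q − p. For instance
  ∂PS = S − P.
As a 5×10 matrix over Z this has rank 4, with invariant factors (1,1,1,1).

∂_2: C_2 → C_1 sends each 2-simplex [p,q,r] to [q,r] − [p,r] + [p,q]. For instance
  ∂PQT = QT − PT + PQ,
  ∂PST = ST − PT + PS.
As a 10×10 matrix over Z this has rank 6, with invariant factors (1,1,1,1,1,1).

Boundary ∂_3: C_3 → C_2 sends each 3-simplex σ to the alternating sum Σ_i (−1)^i (σ with its i-th vertex removed). For instance
  ∂PQRS = QRS − PRS + PQS − PQR,
  ∂QRST = RST − QST + QRT − QRS.
The 10×5 boundary matrix has rank 4 and Smith normal form diag(1,1,1,1).

Now H_k = ker ∂_k / im ∂_{k+1}, so:

  H_0: rank C_0 − rank ∂_1 = 5 − 4 = 1, and the invariant factors of ∂_1 are all 1, so H_0 = Z.
  H_1: rank ker ∂_1 − rank ∂_2 = (10 − 4) − 6 = 0, and the invariant factors of ∂_2 are all 1, so H_1 = 0.
  H_2: rank ker ∂_2 − rank ∂_3 = (10 − 6) − 4 = 0, and the invariant factors of ∂_3 are all 1, so H_2 = 0.
  H_3: rank ker ∂_3 − rank ∂_4 = (5 − 4) − 0 = 1, and there is no ∂_4, so H_3 = Z.

H_0 ≅ Z,  H_1 = 0,  H_2 = 0,  H_3 ≅ Z.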